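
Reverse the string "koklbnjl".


Input: koklbnjl
Reading characters right to left:
  Position 7: 'l'
  Position 6: 'j'
  Position 5: 'n'
  Position 4: 'b'
  Position 3: 'l'
  Position 2: 'k'
  Position 1: 'o'
  Position 0: 'k'
Reversed: ljnblkok

ljnblkok


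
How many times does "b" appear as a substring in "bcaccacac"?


Searching for "b" in "bcaccacac"
Scanning each position:
  Position 0: "b" => MATCH
  Position 1: "c" => no
  Position 2: "a" => no
  Position 3: "c" => no
  Position 4: "c" => no
  Position 5: "a" => no
  Position 6: "c" => no
  Position 7: "a" => no
  Position 8: "c" => no
Total occurrences: 1

1


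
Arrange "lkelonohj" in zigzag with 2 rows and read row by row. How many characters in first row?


Zigzag "lkelonohj" into 2 rows:
Placing characters:
  'l' => row 0
  'k' => row 1
  'e' => row 0
  'l' => row 1
  'o' => row 0
  'n' => row 1
  'o' => row 0
  'h' => row 1
  'j' => row 0
Rows:
  Row 0: "leooj"
  Row 1: "klnh"
First row length: 5

5


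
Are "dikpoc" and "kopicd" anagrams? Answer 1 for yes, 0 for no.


Strings: "dikpoc", "kopicd"
Sorted first:  cdikop
Sorted second: cdikop
Sorted forms match => anagrams

1


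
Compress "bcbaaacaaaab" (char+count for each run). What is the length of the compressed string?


Input: bcbaaacaaaab
Runs:
  'b' x 1 => "b1"
  'c' x 1 => "c1"
  'b' x 1 => "b1"
  'a' x 3 => "a3"
  'c' x 1 => "c1"
  'a' x 4 => "a4"
  'b' x 1 => "b1"
Compressed: "b1c1b1a3c1a4b1"
Compressed length: 14

14


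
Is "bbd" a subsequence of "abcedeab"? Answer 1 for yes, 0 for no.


Check if "bbd" is a subsequence of "abcedeab"
Greedy scan:
  Position 0 ('a'): no match needed
  Position 1 ('b'): matches sub[0] = 'b'
  Position 2 ('c'): no match needed
  Position 3 ('e'): no match needed
  Position 4 ('d'): no match needed
  Position 5 ('e'): no match needed
  Position 6 ('a'): no match needed
  Position 7 ('b'): matches sub[1] = 'b'
Only matched 2/3 characters => not a subsequence

0


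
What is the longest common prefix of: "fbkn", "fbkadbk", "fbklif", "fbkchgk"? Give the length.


Words: fbkn, fbkadbk, fbklif, fbkchgk
  Position 0: all 'f' => match
  Position 1: all 'b' => match
  Position 2: all 'k' => match
  Position 3: ('n', 'a', 'l', 'c') => mismatch, stop
LCP = "fbk" (length 3)

3


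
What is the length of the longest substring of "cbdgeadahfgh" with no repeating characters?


Input: "cbdgeadahfgh"
Sliding window (track last position of each char):
  Position 0 ('c'): window [0,0] length 1 -- new best
  Position 1 ('b'): window [0,1] length 2 -- new best
  Position 2 ('d'): window [0,2] length 3 -- new best
  Position 3 ('g'): window [0,3] length 4 -- new best
  Position 4 ('e'): window [0,4] length 5 -- new best
  Position 5 ('a'): window [0,5] length 6 -- new best
  Position 6 ('d'): repeat (last at 2), move window start to 3
  Position 6 ('d'): window [3,6] length 4
  Position 7 ('a'): repeat (last at 5), move window start to 6
  Position 7 ('a'): window [6,7] length 2
  Position 8 ('h'): window [6,8] length 3
  Position 9 ('f'): window [6,9] length 4
  Position 10 ('g'): window [6,10] length 5
  Position 11 ('h'): repeat (last at 8), move window start to 9
  Position 11 ('h'): window [9,11] length 3
Longest substring with no repeats: "cbdgea" with length 6

6


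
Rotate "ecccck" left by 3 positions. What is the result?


Input: "ecccck", rotate left by 3
First 3 characters: "ecc"
Remaining characters: "cck"
Concatenate remaining + first: "cck" + "ecc" = "cckecc"

cckecc


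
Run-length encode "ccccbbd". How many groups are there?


Input: ccccbbd
Scanning for consecutive runs:
  Group 1: 'c' x 4 (positions 0-3)
  Group 2: 'b' x 2 (positions 4-5)
  Group 3: 'd' x 1 (positions 6-6)
Total groups: 3

3


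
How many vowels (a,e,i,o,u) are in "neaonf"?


Input: neaonf
Checking each character:
  'n' at position 0: consonant
  'e' at position 1: vowel (running total: 1)
  'a' at position 2: vowel (running total: 2)
  'o' at position 3: vowel (running total: 3)
  'n' at position 4: consonant
  'f' at position 5: consonant
Total vowels: 3

3


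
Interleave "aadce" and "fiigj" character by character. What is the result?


Interleaving "aadce" and "fiigj":
  Position 0: 'a' from first, 'f' from second => "af"
  Position 1: 'a' from first, 'i' from second => "ai"
  Position 2: 'd' from first, 'i' from second => "di"
  Position 3: 'c' from first, 'g' from second => "cg"
  Position 4: 'e' from first, 'j' from second => "ej"
Result: afaidicgej

afaidicgej


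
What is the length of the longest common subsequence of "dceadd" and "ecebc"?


LCS of "dceadd" and "ecebc"
DP table:
           e    c    e    b    c
      0    0    0    0    0    0
  d   0    0    0    0    0    0
  c   0    0    1    1    1    1
  e   0    1    1    2    2    2
  a   0    1    1    2    2    2
  d   0    1    1    2    2    2
  d   0    1    1    2    2    2
LCS length = dp[6][5] = 2

2


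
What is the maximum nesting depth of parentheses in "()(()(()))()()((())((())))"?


Input: "()(()(()))()()((())((())))"
Tracking depth:
  Position 0 '(': depth becomes 1
  Position 1 ')': depth becomes 0
  Position 2 '(': depth becomes 1
  Position 3 '(': depth becomes 2
  Position 4 ')': depth becomes 1
  Position 5 '(': depth becomes 2
  Position 6 '(': depth becomes 3
  Position 7 ')': depth becomes 2
  Position 8 ')': depth becomes 1
  Position 9 ')': depth becomes 0
  Position 10 '(': depth becomes 1
  Position 11 ')': depth becomes 0
  Position 12 '(': depth becomes 1
  Position 13 ')': depth becomes 0
  Position 14 '(': depth becomes 1
  Position 15 '(': depth becomes 2
  Position 16 '(': depth becomes 3
  Position 17 ')': depth becomes 2
  Position 18 ')': depth becomes 1
  Position 19 '(': depth becomes 2
  Position 20 '(': depth becomes 3
  Position 21 '(': depth becomes 4
  Position 22 ')': depth becomes 3
  Position 23 ')': depth becomes 2
  Position 24 ')': depth becomes 1
  Position 25 ')': depth becomes 0
Maximum depth reached: 4

4


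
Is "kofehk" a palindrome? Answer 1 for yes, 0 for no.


Input: kofehk
Reversed: khefok
  Compare pos 0 ('k') with pos 5 ('k'): match
  Compare pos 1 ('o') with pos 4 ('h'): MISMATCH
  Compare pos 2 ('f') with pos 3 ('e'): MISMATCH
Result: not a palindrome

0


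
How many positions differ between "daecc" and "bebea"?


Comparing "daecc" and "bebea" position by position:
  Position 0: 'd' vs 'b' => DIFFER
  Position 1: 'a' vs 'e' => DIFFER
  Position 2: 'e' vs 'b' => DIFFER
  Position 3: 'c' vs 'e' => DIFFER
  Position 4: 'c' vs 'a' => DIFFER
Positions that differ: 5

5


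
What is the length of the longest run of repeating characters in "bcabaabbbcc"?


Input: "bcabaabbbcc"
Scanning for longest run:
  Position 1 ('c'): new char, reset run to 1
  Position 2 ('a'): new char, reset run to 1
  Position 3 ('b'): new char, reset run to 1
  Position 4 ('a'): new char, reset run to 1
  Position 5 ('a'): continues run of 'a', length=2
  Position 6 ('b'): new char, reset run to 1
  Position 7 ('b'): continues run of 'b', length=2
  Position 8 ('b'): continues run of 'b', length=3
  Position 9 ('c'): new char, reset run to 1
  Position 10 ('c'): continues run of 'c', length=2
Longest run: 'b' with length 3

3


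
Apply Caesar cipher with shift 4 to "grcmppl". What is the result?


Caesar cipher: shift "grcmppl" by 4
  'g' (pos 6) + 4 = pos 10 = 'k'
  'r' (pos 17) + 4 = pos 21 = 'v'
  'c' (pos 2) + 4 = pos 6 = 'g'
  'm' (pos 12) + 4 = pos 16 = 'q'
  'p' (pos 15) + 4 = pos 19 = 't'
  'p' (pos 15) + 4 = pos 19 = 't'
  'l' (pos 11) + 4 = pos 15 = 'p'
Result: kvgqttp

kvgqttp


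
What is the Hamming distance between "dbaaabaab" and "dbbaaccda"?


Comparing "dbaaabaab" and "dbbaaccda" position by position:
  Position 0: 'd' vs 'd' => same
  Position 1: 'b' vs 'b' => same
  Position 2: 'a' vs 'b' => differ
  Position 3: 'a' vs 'a' => same
  Position 4: 'a' vs 'a' => same
  Position 5: 'b' vs 'c' => differ
  Position 6: 'a' vs 'c' => differ
  Position 7: 'a' vs 'd' => differ
  Position 8: 'b' vs 'a' => differ
Total differences (Hamming distance): 5

5


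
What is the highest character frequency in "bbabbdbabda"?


Input: bbabbdbabda
Character counts:
  'a': 3
  'b': 6
  'd': 2
Maximum frequency: 6

6


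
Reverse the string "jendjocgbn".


Input: jendjocgbn
Reading characters right to left:
  Position 9: 'n'
  Position 8: 'b'
  Position 7: 'g'
  Position 6: 'c'
  Position 5: 'o'
  Position 4: 'j'
  Position 3: 'd'
  Position 2: 'n'
  Position 1: 'e'
  Position 0: 'j'
Reversed: nbgcojdnej

nbgcojdnej


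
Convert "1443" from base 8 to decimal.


Input: "1443" in base 8
Positional expansion:
  Digit '1' (value 1) x 8^3 = 512
  Digit '4' (value 4) x 8^2 = 256
  Digit '4' (value 4) x 8^1 = 32
  Digit '3' (value 3) x 8^0 = 3
Sum = 803

803


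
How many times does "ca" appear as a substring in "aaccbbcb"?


Searching for "ca" in "aaccbbcb"
Scanning each position:
  Position 0: "aa" => no
  Position 1: "ac" => no
  Position 2: "cc" => no
  Position 3: "cb" => no
  Position 4: "bb" => no
  Position 5: "bc" => no
  Position 6: "cb" => no
Total occurrences: 0

0


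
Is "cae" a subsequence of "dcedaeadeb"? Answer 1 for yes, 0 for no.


Check if "cae" is a subsequence of "dcedaeadeb"
Greedy scan:
  Position 0 ('d'): no match needed
  Position 1 ('c'): matches sub[0] = 'c'
  Position 2 ('e'): no match needed
  Position 3 ('d'): no match needed
  Position 4 ('a'): matches sub[1] = 'a'
  Position 5 ('e'): matches sub[2] = 'e'
  Position 6 ('a'): no match needed
  Position 7 ('d'): no match needed
  Position 8 ('e'): no match needed
  Position 9 ('b'): no match needed
All 3 characters matched => is a subsequence

1


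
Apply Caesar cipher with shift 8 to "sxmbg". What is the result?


Caesar cipher: shift "sxmbg" by 8
  's' (pos 18) + 8 = pos 0 = 'a'
  'x' (pos 23) + 8 = pos 5 = 'f'
  'm' (pos 12) + 8 = pos 20 = 'u'
  'b' (pos 1) + 8 = pos 9 = 'j'
  'g' (pos 6) + 8 = pos 14 = 'o'
Result: afujo

afujo


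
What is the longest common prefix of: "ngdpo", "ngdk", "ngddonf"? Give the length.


Words: ngdpo, ngdk, ngddonf
  Position 0: all 'n' => match
  Position 1: all 'g' => match
  Position 2: all 'd' => match
  Position 3: ('p', 'k', 'd') => mismatch, stop
LCP = "ngd" (length 3)

3


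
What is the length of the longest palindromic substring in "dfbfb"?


Input: "dfbfb"
Checking substrings for palindromes:
  [1:4] "fbf" (len 3) => palindrome
  [2:5] "bfb" (len 3) => palindrome
Longest palindromic substring: "fbf" with length 3

3


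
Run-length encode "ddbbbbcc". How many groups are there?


Input: ddbbbbcc
Scanning for consecutive runs:
  Group 1: 'd' x 2 (positions 0-1)
  Group 2: 'b' x 4 (positions 2-5)
  Group 3: 'c' x 2 (positions 6-7)
Total groups: 3

3


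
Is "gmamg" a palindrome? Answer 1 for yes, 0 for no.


Input: gmamg
Reversed: gmamg
  Compare pos 0 ('g') with pos 4 ('g'): match
  Compare pos 1 ('m') with pos 3 ('m'): match
Result: palindrome

1


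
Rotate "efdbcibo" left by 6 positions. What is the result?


Input: "efdbcibo", rotate left by 6
First 6 characters: "efdbci"
Remaining characters: "bo"
Concatenate remaining + first: "bo" + "efdbci" = "boefdbci"

boefdbci


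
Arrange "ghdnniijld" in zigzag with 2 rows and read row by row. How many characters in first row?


Zigzag "ghdnniijld" into 2 rows:
Placing characters:
  'g' => row 0
  'h' => row 1
  'd' => row 0
  'n' => row 1
  'n' => row 0
  'i' => row 1
  'i' => row 0
  'j' => row 1
  'l' => row 0
  'd' => row 1
Rows:
  Row 0: "gdnil"
  Row 1: "hnijd"
First row length: 5

5


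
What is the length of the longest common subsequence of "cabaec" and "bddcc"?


LCS of "cabaec" and "bddcc"
DP table:
           b    d    d    c    c
      0    0    0    0    0    0
  c   0    0    0    0    1    1
  a   0    0    0    0    1    1
  b   0    1    1    1    1    1
  a   0    1    1    1    1    1
  e   0    1    1    1    1    1
  c   0    1    1    1    2    2
LCS length = dp[6][5] = 2

2


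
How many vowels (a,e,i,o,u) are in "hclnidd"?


Input: hclnidd
Checking each character:
  'h' at position 0: consonant
  'c' at position 1: consonant
  'l' at position 2: consonant
  'n' at position 3: consonant
  'i' at position 4: vowel (running total: 1)
  'd' at position 5: consonant
  'd' at position 6: consonant
Total vowels: 1

1


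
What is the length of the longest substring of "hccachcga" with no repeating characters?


Input: "hccachcga"
Sliding window (track last position of each char):
  Position 0 ('h'): window [0,0] length 1 -- new best
  Position 1 ('c'): window [0,1] length 2 -- new best
  Position 2 ('c'): repeat (last at 1), move window start to 2
  Position 2 ('c'): window [2,2] length 1
  Position 3 ('a'): window [2,3] length 2
  Position 4 ('c'): repeat (last at 2), move window start to 3
  Position 4 ('c'): window [3,4] length 2
  Position 5 ('h'): window [3,5] length 3 -- new best
  Position 6 ('c'): repeat (last at 4), move window start to 5
  Position 6 ('c'): window [5,6] length 2
  Position 7 ('g'): window [5,7] length 3
  Position 8 ('a'): window [5,8] length 4 -- new best
Longest substring with no repeats: "hcga" with length 4

4


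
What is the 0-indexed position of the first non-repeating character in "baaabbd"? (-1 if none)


Input: baaabbd
Character frequencies:
  'a': 3
  'b': 3
  'd': 1
Scanning left to right for freq == 1:
  Position 0 ('b'): freq=3, skip
  Position 1 ('a'): freq=3, skip
  Position 2 ('a'): freq=3, skip
  Position 3 ('a'): freq=3, skip
  Position 4 ('b'): freq=3, skip
  Position 5 ('b'): freq=3, skip
  Position 6 ('d'): unique! => answer = 6

6


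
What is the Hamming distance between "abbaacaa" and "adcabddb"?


Comparing "abbaacaa" and "adcabddb" position by position:
  Position 0: 'a' vs 'a' => same
  Position 1: 'b' vs 'd' => differ
  Position 2: 'b' vs 'c' => differ
  Position 3: 'a' vs 'a' => same
  Position 4: 'a' vs 'b' => differ
  Position 5: 'c' vs 'd' => differ
  Position 6: 'a' vs 'd' => differ
  Position 7: 'a' vs 'b' => differ
Total differences (Hamming distance): 6

6


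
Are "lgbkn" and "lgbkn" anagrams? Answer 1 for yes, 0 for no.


Strings: "lgbkn", "lgbkn"
Sorted first:  bgkln
Sorted second: bgkln
Sorted forms match => anagrams

1


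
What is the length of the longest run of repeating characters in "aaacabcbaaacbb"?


Input: "aaacabcbaaacbb"
Scanning for longest run:
  Position 1 ('a'): continues run of 'a', length=2
  Position 2 ('a'): continues run of 'a', length=3
  Position 3 ('c'): new char, reset run to 1
  Position 4 ('a'): new char, reset run to 1
  Position 5 ('b'): new char, reset run to 1
  Position 6 ('c'): new char, reset run to 1
  Position 7 ('b'): new char, reset run to 1
  Position 8 ('a'): new char, reset run to 1
  Position 9 ('a'): continues run of 'a', length=2
  Position 10 ('a'): continues run of 'a', length=3
  Position 11 ('c'): new char, reset run to 1
  Position 12 ('b'): new char, reset run to 1
  Position 13 ('b'): continues run of 'b', length=2
Longest run: 'a' with length 3

3


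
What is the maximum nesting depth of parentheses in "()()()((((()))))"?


Input: "()()()((((()))))"
Tracking depth:
  Position 0 '(': depth becomes 1
  Position 1 ')': depth becomes 0
  Position 2 '(': depth becomes 1
  Position 3 ')': depth becomes 0
  Position 4 '(': depth becomes 1
  Position 5 ')': depth becomes 0
  Position 6 '(': depth becomes 1
  Position 7 '(': depth becomes 2
  Position 8 '(': depth becomes 3
  Position 9 '(': depth becomes 4
  Position 10 '(': depth becomes 5
  Position 11 ')': depth becomes 4
  Position 12 ')': depth becomes 3
  Position 13 ')': depth becomes 2
  Position 14 ')': depth becomes 1
  Position 15 ')': depth becomes 0
Maximum depth reached: 5

5


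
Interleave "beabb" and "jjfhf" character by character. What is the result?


Interleaving "beabb" and "jjfhf":
  Position 0: 'b' from first, 'j' from second => "bj"
  Position 1: 'e' from first, 'j' from second => "ej"
  Position 2: 'a' from first, 'f' from second => "af"
  Position 3: 'b' from first, 'h' from second => "bh"
  Position 4: 'b' from first, 'f' from second => "bf"
Result: bjejafbhbf

bjejafbhbf


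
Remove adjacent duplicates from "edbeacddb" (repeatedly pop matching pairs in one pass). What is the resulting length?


Input: edbeacddb
Stack-based adjacent duplicate removal:
  Read 'e': push. Stack: e
  Read 'd': push. Stack: ed
  Read 'b': push. Stack: edb
  Read 'e': push. Stack: edbe
  Read 'a': push. Stack: edbea
  Read 'c': push. Stack: edbeac
  Read 'd': push. Stack: edbeacd
  Read 'd': matches stack top 'd' => pop. Stack: edbeac
  Read 'b': push. Stack: edbeacb
Final stack: "edbeacb" (length 7)

7


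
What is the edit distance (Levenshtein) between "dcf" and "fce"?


Computing edit distance: "dcf" -> "fce"
DP table:
           f    c    e
      0    1    2    3
  d   1    1    2    3
  c   2    2    1    2
  f   3    2    2    2
Edit distance = dp[3][3] = 2

2


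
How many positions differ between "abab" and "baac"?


Comparing "abab" and "baac" position by position:
  Position 0: 'a' vs 'b' => DIFFER
  Position 1: 'b' vs 'a' => DIFFER
  Position 2: 'a' vs 'a' => same
  Position 3: 'b' vs 'c' => DIFFER
Positions that differ: 3

3


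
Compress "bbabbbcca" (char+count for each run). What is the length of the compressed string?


Input: bbabbbcca
Runs:
  'b' x 2 => "b2"
  'a' x 1 => "a1"
  'b' x 3 => "b3"
  'c' x 2 => "c2"
  'a' x 1 => "a1"
Compressed: "b2a1b3c2a1"
Compressed length: 10

10


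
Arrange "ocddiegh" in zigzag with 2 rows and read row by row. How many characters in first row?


Zigzag "ocddiegh" into 2 rows:
Placing characters:
  'o' => row 0
  'c' => row 1
  'd' => row 0
  'd' => row 1
  'i' => row 0
  'e' => row 1
  'g' => row 0
  'h' => row 1
Rows:
  Row 0: "odig"
  Row 1: "cdeh"
First row length: 4

4


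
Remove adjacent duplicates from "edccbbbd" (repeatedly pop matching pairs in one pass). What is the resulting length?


Input: edccbbbd
Stack-based adjacent duplicate removal:
  Read 'e': push. Stack: e
  Read 'd': push. Stack: ed
  Read 'c': push. Stack: edc
  Read 'c': matches stack top 'c' => pop. Stack: ed
  Read 'b': push. Stack: edb
  Read 'b': matches stack top 'b' => pop. Stack: ed
  Read 'b': push. Stack: edb
  Read 'd': push. Stack: edbd
Final stack: "edbd" (length 4)

4


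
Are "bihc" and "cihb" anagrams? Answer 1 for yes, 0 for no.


Strings: "bihc", "cihb"
Sorted first:  bchi
Sorted second: bchi
Sorted forms match => anagrams

1


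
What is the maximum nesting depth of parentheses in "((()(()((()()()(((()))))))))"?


Input: "((()(()((()()()(((()))))))))"
Tracking depth:
  Position 0 '(': depth becomes 1
  Position 1 '(': depth becomes 2
  Position 2 '(': depth becomes 3
  Position 3 ')': depth becomes 2
  Position 4 '(': depth becomes 3
  Position 5 '(': depth becomes 4
  Position 6 ')': depth becomes 3
  Position 7 '(': depth becomes 4
  Position 8 '(': depth becomes 5
  Position 9 '(': depth becomes 6
  Position 10 ')': depth becomes 5
  Position 11 '(': depth becomes 6
  Position 12 ')': depth becomes 5
  Position 13 '(': depth becomes 6
  Position 14 ')': depth becomes 5
  Position 15 '(': depth becomes 6
  Position 16 '(': depth becomes 7
  Position 17 '(': depth becomes 8
  Position 18 '(': depth becomes 9
  Position 19 ')': depth becomes 8
  Position 20 ')': depth becomes 7
  Position 21 ')': depth becomes 6
  Position 22 ')': depth becomes 5
  Position 23 ')': depth becomes 4
  Position 24 ')': depth becomes 3
  Position 25 ')': depth becomes 2
  Position 26 ')': depth becomes 1
  Position 27 ')': depth becomes 0
Maximum depth reached: 9

9


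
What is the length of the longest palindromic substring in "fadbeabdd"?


Input: "fadbeabdd"
Checking substrings for palindromes:
  [7:9] "dd" (len 2) => palindrome
Longest palindromic substring: "dd" with length 2

2


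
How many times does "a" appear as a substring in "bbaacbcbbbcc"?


Searching for "a" in "bbaacbcbbbcc"
Scanning each position:
  Position 0: "b" => no
  Position 1: "b" => no
  Position 2: "a" => MATCH
  Position 3: "a" => MATCH
  Position 4: "c" => no
  Position 5: "b" => no
  Position 6: "c" => no
  Position 7: "b" => no
  Position 8: "b" => no
  Position 9: "b" => no
  Position 10: "c" => no
  Position 11: "c" => no
Total occurrences: 2

2


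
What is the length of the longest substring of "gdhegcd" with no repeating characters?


Input: "gdhegcd"
Sliding window (track last position of each char):
  Position 0 ('g'): window [0,0] length 1 -- new best
  Position 1 ('d'): window [0,1] length 2 -- new best
  Position 2 ('h'): window [0,2] length 3 -- new best
  Position 3 ('e'): window [0,3] length 4 -- new best
  Position 4 ('g'): repeat (last at 0), move window start to 1
  Position 4 ('g'): window [1,4] length 4
  Position 5 ('c'): window [1,5] length 5 -- new best
  Position 6 ('d'): repeat (last at 1), move window start to 2
  Position 6 ('d'): window [2,6] length 5
Longest substring with no repeats: "dhegc" with length 5

5


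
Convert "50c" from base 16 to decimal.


Input: "50c" in base 16
Positional expansion:
  Digit '5' (value 5) x 16^2 = 1280
  Digit '0' (value 0) x 16^1 = 0
  Digit 'c' (value 12) x 16^0 = 12
Sum = 1292

1292


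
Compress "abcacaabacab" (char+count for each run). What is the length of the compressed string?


Input: abcacaabacab
Runs:
  'a' x 1 => "a1"
  'b' x 1 => "b1"
  'c' x 1 => "c1"
  'a' x 1 => "a1"
  'c' x 1 => "c1"
  'a' x 2 => "a2"
  'b' x 1 => "b1"
  'a' x 1 => "a1"
  'c' x 1 => "c1"
  'a' x 1 => "a1"
  'b' x 1 => "b1"
Compressed: "a1b1c1a1c1a2b1a1c1a1b1"
Compressed length: 22

22


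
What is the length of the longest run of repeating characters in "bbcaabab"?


Input: "bbcaabab"
Scanning for longest run:
  Position 1 ('b'): continues run of 'b', length=2
  Position 2 ('c'): new char, reset run to 1
  Position 3 ('a'): new char, reset run to 1
  Position 4 ('a'): continues run of 'a', length=2
  Position 5 ('b'): new char, reset run to 1
  Position 6 ('a'): new char, reset run to 1
  Position 7 ('b'): new char, reset run to 1
Longest run: 'b' with length 2

2


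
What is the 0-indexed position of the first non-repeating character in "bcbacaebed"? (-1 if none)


Input: bcbacaebed
Character frequencies:
  'a': 2
  'b': 3
  'c': 2
  'd': 1
  'e': 2
Scanning left to right for freq == 1:
  Position 0 ('b'): freq=3, skip
  Position 1 ('c'): freq=2, skip
  Position 2 ('b'): freq=3, skip
  Position 3 ('a'): freq=2, skip
  Position 4 ('c'): freq=2, skip
  Position 5 ('a'): freq=2, skip
  Position 6 ('e'): freq=2, skip
  Position 7 ('b'): freq=3, skip
  Position 8 ('e'): freq=2, skip
  Position 9 ('d'): unique! => answer = 9

9


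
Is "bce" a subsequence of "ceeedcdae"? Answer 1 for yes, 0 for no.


Check if "bce" is a subsequence of "ceeedcdae"
Greedy scan:
  Position 0 ('c'): no match needed
  Position 1 ('e'): no match needed
  Position 2 ('e'): no match needed
  Position 3 ('e'): no match needed
  Position 4 ('d'): no match needed
  Position 5 ('c'): no match needed
  Position 6 ('d'): no match needed
  Position 7 ('a'): no match needed
  Position 8 ('e'): no match needed
Only matched 0/3 characters => not a subsequence

0


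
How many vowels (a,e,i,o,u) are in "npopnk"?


Input: npopnk
Checking each character:
  'n' at position 0: consonant
  'p' at position 1: consonant
  'o' at position 2: vowel (running total: 1)
  'p' at position 3: consonant
  'n' at position 4: consonant
  'k' at position 5: consonant
Total vowels: 1

1


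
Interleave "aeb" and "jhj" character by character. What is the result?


Interleaving "aeb" and "jhj":
  Position 0: 'a' from first, 'j' from second => "aj"
  Position 1: 'e' from first, 'h' from second => "eh"
  Position 2: 'b' from first, 'j' from second => "bj"
Result: ajehbj

ajehbj


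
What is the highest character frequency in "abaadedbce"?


Input: abaadedbce
Character counts:
  'a': 3
  'b': 2
  'c': 1
  'd': 2
  'e': 2
Maximum frequency: 3

3


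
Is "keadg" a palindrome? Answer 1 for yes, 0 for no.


Input: keadg
Reversed: gdaek
  Compare pos 0 ('k') with pos 4 ('g'): MISMATCH
  Compare pos 1 ('e') with pos 3 ('d'): MISMATCH
Result: not a palindrome

0


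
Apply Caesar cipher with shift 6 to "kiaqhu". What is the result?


Caesar cipher: shift "kiaqhu" by 6
  'k' (pos 10) + 6 = pos 16 = 'q'
  'i' (pos 8) + 6 = pos 14 = 'o'
  'a' (pos 0) + 6 = pos 6 = 'g'
  'q' (pos 16) + 6 = pos 22 = 'w'
  'h' (pos 7) + 6 = pos 13 = 'n'
  'u' (pos 20) + 6 = pos 0 = 'a'
Result: qogwna

qogwna


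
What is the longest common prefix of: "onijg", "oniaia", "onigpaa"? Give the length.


Words: onijg, oniaia, onigpaa
  Position 0: all 'o' => match
  Position 1: all 'n' => match
  Position 2: all 'i' => match
  Position 3: ('j', 'a', 'g') => mismatch, stop
LCP = "oni" (length 3)

3


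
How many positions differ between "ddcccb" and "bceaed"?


Comparing "ddcccb" and "bceaed" position by position:
  Position 0: 'd' vs 'b' => DIFFER
  Position 1: 'd' vs 'c' => DIFFER
  Position 2: 'c' vs 'e' => DIFFER
  Position 3: 'c' vs 'a' => DIFFER
  Position 4: 'c' vs 'e' => DIFFER
  Position 5: 'b' vs 'd' => DIFFER
Positions that differ: 6

6


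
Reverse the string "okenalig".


Input: okenalig
Reading characters right to left:
  Position 7: 'g'
  Position 6: 'i'
  Position 5: 'l'
  Position 4: 'a'
  Position 3: 'n'
  Position 2: 'e'
  Position 1: 'k'
  Position 0: 'o'
Reversed: gilaneko

gilaneko


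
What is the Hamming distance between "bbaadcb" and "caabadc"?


Comparing "bbaadcb" and "caabadc" position by position:
  Position 0: 'b' vs 'c' => differ
  Position 1: 'b' vs 'a' => differ
  Position 2: 'a' vs 'a' => same
  Position 3: 'a' vs 'b' => differ
  Position 4: 'd' vs 'a' => differ
  Position 5: 'c' vs 'd' => differ
  Position 6: 'b' vs 'c' => differ
Total differences (Hamming distance): 6

6


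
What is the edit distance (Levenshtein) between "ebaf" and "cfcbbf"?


Computing edit distance: "ebaf" -> "cfcbbf"
DP table:
           c    f    c    b    b    f
      0    1    2    3    4    5    6
  e   1    1    2    3    4    5    6
  b   2    2    2    3    3    4    5
  a   3    3    3    3    4    4    5
  f   4    4    3    4    4    5    4
Edit distance = dp[4][6] = 4

4


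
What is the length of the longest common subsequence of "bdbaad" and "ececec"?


LCS of "bdbaad" and "ececec"
DP table:
           e    c    e    c    e    c
      0    0    0    0    0    0    0
  b   0    0    0    0    0    0    0
  d   0    0    0    0    0    0    0
  b   0    0    0    0    0    0    0
  a   0    0    0    0    0    0    0
  a   0    0    0    0    0    0    0
  d   0    0    0    0    0    0    0
LCS length = dp[6][6] = 0

0


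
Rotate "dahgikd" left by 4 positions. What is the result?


Input: "dahgikd", rotate left by 4
First 4 characters: "dahg"
Remaining characters: "ikd"
Concatenate remaining + first: "ikd" + "dahg" = "ikddahg"

ikddahg


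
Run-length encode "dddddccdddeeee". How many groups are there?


Input: dddddccdddeeee
Scanning for consecutive runs:
  Group 1: 'd' x 5 (positions 0-4)
  Group 2: 'c' x 2 (positions 5-6)
  Group 3: 'd' x 3 (positions 7-9)
  Group 4: 'e' x 4 (positions 10-13)
Total groups: 4

4


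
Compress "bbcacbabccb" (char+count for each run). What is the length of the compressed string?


Input: bbcacbabccb
Runs:
  'b' x 2 => "b2"
  'c' x 1 => "c1"
  'a' x 1 => "a1"
  'c' x 1 => "c1"
  'b' x 1 => "b1"
  'a' x 1 => "a1"
  'b' x 1 => "b1"
  'c' x 2 => "c2"
  'b' x 1 => "b1"
Compressed: "b2c1a1c1b1a1b1c2b1"
Compressed length: 18

18


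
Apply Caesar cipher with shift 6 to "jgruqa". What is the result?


Caesar cipher: shift "jgruqa" by 6
  'j' (pos 9) + 6 = pos 15 = 'p'
  'g' (pos 6) + 6 = pos 12 = 'm'
  'r' (pos 17) + 6 = pos 23 = 'x'
  'u' (pos 20) + 6 = pos 0 = 'a'
  'q' (pos 16) + 6 = pos 22 = 'w'
  'a' (pos 0) + 6 = pos 6 = 'g'
Result: pmxawg

pmxawg


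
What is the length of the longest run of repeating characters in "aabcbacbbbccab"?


Input: "aabcbacbbbccab"
Scanning for longest run:
  Position 1 ('a'): continues run of 'a', length=2
  Position 2 ('b'): new char, reset run to 1
  Position 3 ('c'): new char, reset run to 1
  Position 4 ('b'): new char, reset run to 1
  Position 5 ('a'): new char, reset run to 1
  Position 6 ('c'): new char, reset run to 1
  Position 7 ('b'): new char, reset run to 1
  Position 8 ('b'): continues run of 'b', length=2
  Position 9 ('b'): continues run of 'b', length=3
  Position 10 ('c'): new char, reset run to 1
  Position 11 ('c'): continues run of 'c', length=2
  Position 12 ('a'): new char, reset run to 1
  Position 13 ('b'): new char, reset run to 1
Longest run: 'b' with length 3

3


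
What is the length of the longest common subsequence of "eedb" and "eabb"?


LCS of "eedb" and "eabb"
DP table:
           e    a    b    b
      0    0    0    0    0
  e   0    1    1    1    1
  e   0    1    1    1    1
  d   0    1    1    1    1
  b   0    1    1    2    2
LCS length = dp[4][4] = 2

2


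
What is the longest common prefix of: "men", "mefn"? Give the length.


Words: men, mefn
  Position 0: all 'm' => match
  Position 1: all 'e' => match
  Position 2: ('n', 'f') => mismatch, stop
LCP = "me" (length 2)

2


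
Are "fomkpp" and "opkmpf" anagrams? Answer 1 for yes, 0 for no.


Strings: "fomkpp", "opkmpf"
Sorted first:  fkmopp
Sorted second: fkmopp
Sorted forms match => anagrams

1


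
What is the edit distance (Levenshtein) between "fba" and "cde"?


Computing edit distance: "fba" -> "cde"
DP table:
           c    d    e
      0    1    2    3
  f   1    1    2    3
  b   2    2    2    3
  a   3    3    3    3
Edit distance = dp[3][3] = 3

3


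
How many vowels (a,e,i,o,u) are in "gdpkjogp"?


Input: gdpkjogp
Checking each character:
  'g' at position 0: consonant
  'd' at position 1: consonant
  'p' at position 2: consonant
  'k' at position 3: consonant
  'j' at position 4: consonant
  'o' at position 5: vowel (running total: 1)
  'g' at position 6: consonant
  'p' at position 7: consonant
Total vowels: 1

1


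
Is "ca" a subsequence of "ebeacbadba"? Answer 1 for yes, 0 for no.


Check if "ca" is a subsequence of "ebeacbadba"
Greedy scan:
  Position 0 ('e'): no match needed
  Position 1 ('b'): no match needed
  Position 2 ('e'): no match needed
  Position 3 ('a'): no match needed
  Position 4 ('c'): matches sub[0] = 'c'
  Position 5 ('b'): no match needed
  Position 6 ('a'): matches sub[1] = 'a'
  Position 7 ('d'): no match needed
  Position 8 ('b'): no match needed
  Position 9 ('a'): no match needed
All 2 characters matched => is a subsequence

1


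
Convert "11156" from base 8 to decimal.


Input: "11156" in base 8
Positional expansion:
  Digit '1' (value 1) x 8^4 = 4096
  Digit '1' (value 1) x 8^3 = 512
  Digit '1' (value 1) x 8^2 = 64
  Digit '5' (value 5) x 8^1 = 40
  Digit '6' (value 6) x 8^0 = 6
Sum = 4718

4718


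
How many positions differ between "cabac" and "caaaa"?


Comparing "cabac" and "caaaa" position by position:
  Position 0: 'c' vs 'c' => same
  Position 1: 'a' vs 'a' => same
  Position 2: 'b' vs 'a' => DIFFER
  Position 3: 'a' vs 'a' => same
  Position 4: 'c' vs 'a' => DIFFER
Positions that differ: 2

2


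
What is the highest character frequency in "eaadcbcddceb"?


Input: eaadcbcddceb
Character counts:
  'a': 2
  'b': 2
  'c': 3
  'd': 3
  'e': 2
Maximum frequency: 3

3


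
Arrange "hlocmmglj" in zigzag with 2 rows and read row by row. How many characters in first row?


Zigzag "hlocmmglj" into 2 rows:
Placing characters:
  'h' => row 0
  'l' => row 1
  'o' => row 0
  'c' => row 1
  'm' => row 0
  'm' => row 1
  'g' => row 0
  'l' => row 1
  'j' => row 0
Rows:
  Row 0: "homgj"
  Row 1: "lcml"
First row length: 5

5


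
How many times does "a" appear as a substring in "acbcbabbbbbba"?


Searching for "a" in "acbcbabbbbbba"
Scanning each position:
  Position 0: "a" => MATCH
  Position 1: "c" => no
  Position 2: "b" => no
  Position 3: "c" => no
  Position 4: "b" => no
  Position 5: "a" => MATCH
  Position 6: "b" => no
  Position 7: "b" => no
  Position 8: "b" => no
  Position 9: "b" => no
  Position 10: "b" => no
  Position 11: "b" => no
  Position 12: "a" => MATCH
Total occurrences: 3

3


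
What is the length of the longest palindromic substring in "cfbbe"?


Input: "cfbbe"
Checking substrings for palindromes:
  [2:4] "bb" (len 2) => palindrome
Longest palindromic substring: "bb" with length 2

2


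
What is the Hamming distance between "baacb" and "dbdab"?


Comparing "baacb" and "dbdab" position by position:
  Position 0: 'b' vs 'd' => differ
  Position 1: 'a' vs 'b' => differ
  Position 2: 'a' vs 'd' => differ
  Position 3: 'c' vs 'a' => differ
  Position 4: 'b' vs 'b' => same
Total differences (Hamming distance): 4

4


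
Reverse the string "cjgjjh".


Input: cjgjjh
Reading characters right to left:
  Position 5: 'h'
  Position 4: 'j'
  Position 3: 'j'
  Position 2: 'g'
  Position 1: 'j'
  Position 0: 'c'
Reversed: hjjgjc

hjjgjc


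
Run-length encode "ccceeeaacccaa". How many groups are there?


Input: ccceeeaacccaa
Scanning for consecutive runs:
  Group 1: 'c' x 3 (positions 0-2)
  Group 2: 'e' x 3 (positions 3-5)
  Group 3: 'a' x 2 (positions 6-7)
  Group 4: 'c' x 3 (positions 8-10)
  Group 5: 'a' x 2 (positions 11-12)
Total groups: 5

5


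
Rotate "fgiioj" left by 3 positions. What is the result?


Input: "fgiioj", rotate left by 3
First 3 characters: "fgi"
Remaining characters: "ioj"
Concatenate remaining + first: "ioj" + "fgi" = "iojfgi"

iojfgi


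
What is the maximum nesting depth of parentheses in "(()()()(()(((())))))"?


Input: "(()()()(()(((())))))"
Tracking depth:
  Position 0 '(': depth becomes 1
  Position 1 '(': depth becomes 2
  Position 2 ')': depth becomes 1
  Position 3 '(': depth becomes 2
  Position 4 ')': depth becomes 1
  Position 5 '(': depth becomes 2
  Position 6 ')': depth becomes 1
  Position 7 '(': depth becomes 2
  Position 8 '(': depth becomes 3
  Position 9 ')': depth becomes 2
  Position 10 '(': depth becomes 3
  Position 11 '(': depth becomes 4
  Position 12 '(': depth becomes 5
  Position 13 '(': depth becomes 6
  Position 14 ')': depth becomes 5
  Position 15 ')': depth becomes 4
  Position 16 ')': depth becomes 3
  Position 17 ')': depth becomes 2
  Position 18 ')': depth becomes 1
  Position 19 ')': depth becomes 0
Maximum depth reached: 6

6


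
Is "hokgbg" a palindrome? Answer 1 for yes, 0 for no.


Input: hokgbg
Reversed: gbgkoh
  Compare pos 0 ('h') with pos 5 ('g'): MISMATCH
  Compare pos 1 ('o') with pos 4 ('b'): MISMATCH
  Compare pos 2 ('k') with pos 3 ('g'): MISMATCH
Result: not a palindrome

0


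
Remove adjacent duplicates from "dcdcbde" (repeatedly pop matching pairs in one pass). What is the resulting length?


Input: dcdcbde
Stack-based adjacent duplicate removal:
  Read 'd': push. Stack: d
  Read 'c': push. Stack: dc
  Read 'd': push. Stack: dcd
  Read 'c': push. Stack: dcdc
  Read 'b': push. Stack: dcdcb
  Read 'd': push. Stack: dcdcbd
  Read 'e': push. Stack: dcdcbde
Final stack: "dcdcbde" (length 7)

7


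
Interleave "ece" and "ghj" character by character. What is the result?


Interleaving "ece" and "ghj":
  Position 0: 'e' from first, 'g' from second => "eg"
  Position 1: 'c' from first, 'h' from second => "ch"
  Position 2: 'e' from first, 'j' from second => "ej"
Result: egchej

egchej


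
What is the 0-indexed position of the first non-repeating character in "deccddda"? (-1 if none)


Input: deccddda
Character frequencies:
  'a': 1
  'c': 2
  'd': 4
  'e': 1
Scanning left to right for freq == 1:
  Position 0 ('d'): freq=4, skip
  Position 1 ('e'): unique! => answer = 1

1


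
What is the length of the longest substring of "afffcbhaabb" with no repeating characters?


Input: "afffcbhaabb"
Sliding window (track last position of each char):
  Position 0 ('a'): window [0,0] length 1 -- new best
  Position 1 ('f'): window [0,1] length 2 -- new best
  Position 2 ('f'): repeat (last at 1), move window start to 2
  Position 2 ('f'): window [2,2] length 1
  Position 3 ('f'): repeat (last at 2), move window start to 3
  Position 3 ('f'): window [3,3] length 1
  Position 4 ('c'): window [3,4] length 2
  Position 5 ('b'): window [3,5] length 3 -- new best
  Position 6 ('h'): window [3,6] length 4 -- new best
  Position 7 ('a'): window [3,7] length 5 -- new best
  Position 8 ('a'): repeat (last at 7), move window start to 8
  Position 8 ('a'): window [8,8] length 1
  Position 9 ('b'): window [8,9] length 2
  Position 10 ('b'): repeat (last at 9), move window start to 10
  Position 10 ('b'): window [10,10] length 1
Longest substring with no repeats: "fcbha" with length 5

5


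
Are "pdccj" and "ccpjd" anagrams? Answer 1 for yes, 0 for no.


Strings: "pdccj", "ccpjd"
Sorted first:  ccdjp
Sorted second: ccdjp
Sorted forms match => anagrams

1


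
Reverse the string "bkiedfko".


Input: bkiedfko
Reading characters right to left:
  Position 7: 'o'
  Position 6: 'k'
  Position 5: 'f'
  Position 4: 'd'
  Position 3: 'e'
  Position 2: 'i'
  Position 1: 'k'
  Position 0: 'b'
Reversed: okfdeikb

okfdeikb


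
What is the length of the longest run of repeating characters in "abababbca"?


Input: "abababbca"
Scanning for longest run:
  Position 1 ('b'): new char, reset run to 1
  Position 2 ('a'): new char, reset run to 1
  Position 3 ('b'): new char, reset run to 1
  Position 4 ('a'): new char, reset run to 1
  Position 5 ('b'): new char, reset run to 1
  Position 6 ('b'): continues run of 'b', length=2
  Position 7 ('c'): new char, reset run to 1
  Position 8 ('a'): new char, reset run to 1
Longest run: 'b' with length 2

2


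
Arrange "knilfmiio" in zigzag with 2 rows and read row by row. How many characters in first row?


Zigzag "knilfmiio" into 2 rows:
Placing characters:
  'k' => row 0
  'n' => row 1
  'i' => row 0
  'l' => row 1
  'f' => row 0
  'm' => row 1
  'i' => row 0
  'i' => row 1
  'o' => row 0
Rows:
  Row 0: "kifio"
  Row 1: "nlmi"
First row length: 5

5


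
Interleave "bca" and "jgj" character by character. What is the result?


Interleaving "bca" and "jgj":
  Position 0: 'b' from first, 'j' from second => "bj"
  Position 1: 'c' from first, 'g' from second => "cg"
  Position 2: 'a' from first, 'j' from second => "aj"
Result: bjcgaj

bjcgaj


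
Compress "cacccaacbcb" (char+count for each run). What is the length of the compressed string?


Input: cacccaacbcb
Runs:
  'c' x 1 => "c1"
  'a' x 1 => "a1"
  'c' x 3 => "c3"
  'a' x 2 => "a2"
  'c' x 1 => "c1"
  'b' x 1 => "b1"
  'c' x 1 => "c1"
  'b' x 1 => "b1"
Compressed: "c1a1c3a2c1b1c1b1"
Compressed length: 16

16


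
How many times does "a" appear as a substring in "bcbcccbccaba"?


Searching for "a" in "bcbcccbccaba"
Scanning each position:
  Position 0: "b" => no
  Position 1: "c" => no
  Position 2: "b" => no
  Position 3: "c" => no
  Position 4: "c" => no
  Position 5: "c" => no
  Position 6: "b" => no
  Position 7: "c" => no
  Position 8: "c" => no
  Position 9: "a" => MATCH
  Position 10: "b" => no
  Position 11: "a" => MATCH
Total occurrences: 2

2


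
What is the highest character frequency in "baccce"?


Input: baccce
Character counts:
  'a': 1
  'b': 1
  'c': 3
  'e': 1
Maximum frequency: 3

3


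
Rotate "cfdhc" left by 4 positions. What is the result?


Input: "cfdhc", rotate left by 4
First 4 characters: "cfdh"
Remaining characters: "c"
Concatenate remaining + first: "c" + "cfdh" = "ccfdh"

ccfdh


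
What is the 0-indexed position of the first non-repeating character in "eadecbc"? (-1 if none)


Input: eadecbc
Character frequencies:
  'a': 1
  'b': 1
  'c': 2
  'd': 1
  'e': 2
Scanning left to right for freq == 1:
  Position 0 ('e'): freq=2, skip
  Position 1 ('a'): unique! => answer = 1

1


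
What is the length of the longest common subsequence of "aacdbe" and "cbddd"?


LCS of "aacdbe" and "cbddd"
DP table:
           c    b    d    d    d
      0    0    0    0    0    0
  a   0    0    0    0    0    0
  a   0    0    0    0    0    0
  c   0    1    1    1    1    1
  d   0    1    1    2    2    2
  b   0    1    2    2    2    2
  e   0    1    2    2    2    2
LCS length = dp[6][5] = 2

2
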